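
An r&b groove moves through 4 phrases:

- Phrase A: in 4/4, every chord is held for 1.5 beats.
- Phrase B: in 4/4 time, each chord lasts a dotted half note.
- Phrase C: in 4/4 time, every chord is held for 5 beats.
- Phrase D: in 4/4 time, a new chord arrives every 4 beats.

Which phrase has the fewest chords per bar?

A: each chord is 1.5 beats in 4/4, so 8/3 per bar.
B: each chord is 3 beats in 4/4, so 4/3 per bar.
C: each chord is 5 beats in 4/4, so 0.8 per bar.
D: each chord is 4 beats in 4/4, so 1 per bar.
Slowest is C at 0.8 chords/bar.

Phrase C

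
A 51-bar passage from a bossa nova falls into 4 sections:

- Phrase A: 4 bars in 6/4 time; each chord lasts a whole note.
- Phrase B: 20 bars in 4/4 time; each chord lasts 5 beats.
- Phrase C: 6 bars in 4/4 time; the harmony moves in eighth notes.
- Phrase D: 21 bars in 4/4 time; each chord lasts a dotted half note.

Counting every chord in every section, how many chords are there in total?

A has 24 beats and chords last 4 each, so 6 chords.
B has 80 beats and chords last 5 each, so 16 chords.
C has 24 beats and chords last 0.5 each, so 48 chords.
D has 84 beats and chords last 3 each, so 28 chords.
Total: 6 + 16 + 48 + 28 = 98.

98 chords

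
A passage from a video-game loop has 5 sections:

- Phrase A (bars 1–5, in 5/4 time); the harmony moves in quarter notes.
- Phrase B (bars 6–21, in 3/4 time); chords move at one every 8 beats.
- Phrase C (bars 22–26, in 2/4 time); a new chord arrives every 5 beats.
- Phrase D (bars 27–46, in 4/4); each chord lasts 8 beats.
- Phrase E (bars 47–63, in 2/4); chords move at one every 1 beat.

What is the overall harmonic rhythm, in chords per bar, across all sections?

A: 5 × 5 = 25 beats ÷ 1 = 25 chords.
B: 16 × 3 = 48 beats ÷ 8 = 6 chords.
C: 5 × 2 = 10 beats ÷ 5 = 2 chords.
D: 20 × 4 = 80 beats ÷ 8 = 10 chords.
E: 17 × 2 = 34 beats ÷ 1 = 34 chords.
Overall: 77 chords over 63 bars → 77/63 = 11/9 chords per bar.

11/9 chords per bar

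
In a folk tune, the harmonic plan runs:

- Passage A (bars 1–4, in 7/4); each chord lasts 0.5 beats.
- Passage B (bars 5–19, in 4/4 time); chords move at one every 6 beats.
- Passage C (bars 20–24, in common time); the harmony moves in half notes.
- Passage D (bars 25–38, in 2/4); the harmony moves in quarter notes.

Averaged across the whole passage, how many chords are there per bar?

A: 4 × 7 = 28 beats ÷ 0.5 = 56 chords.
B: 15 × 4 = 60 beats ÷ 6 = 10 chords.
C: 5 × 4 = 20 beats ÷ 2 = 10 chords.
D: 14 × 2 = 28 beats ÷ 1 = 28 chords.
Overall: 104 chords over 38 bars → 104/38 = 52/19 chords per bar.

52/19 chords per bar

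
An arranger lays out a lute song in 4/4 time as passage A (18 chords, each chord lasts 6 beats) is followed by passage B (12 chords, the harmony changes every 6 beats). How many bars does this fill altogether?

A: 18 × 6 = 108 beats = 27 bars.
B: 12 × 6 = 72 beats = 18 bars.
Total: 27 + 18 = 45 bars.

45 bars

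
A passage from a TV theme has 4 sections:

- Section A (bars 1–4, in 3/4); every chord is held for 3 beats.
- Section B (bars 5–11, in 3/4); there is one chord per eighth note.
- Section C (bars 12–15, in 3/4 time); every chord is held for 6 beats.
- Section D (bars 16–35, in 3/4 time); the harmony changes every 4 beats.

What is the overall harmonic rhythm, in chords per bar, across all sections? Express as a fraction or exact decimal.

A: 4 × 3 = 12 beats ÷ 3 = 4 chords.
B: 7 × 3 = 21 beats ÷ 0.5 = 42 chords.
C: 4 × 3 = 12 beats ÷ 6 = 2 chords.
D: 20 × 3 = 60 beats ÷ 4 = 15 chords.
Overall: 63 chords over 35 bars → 63/35 = 1.8 chords per bar.

1.8 chords per bar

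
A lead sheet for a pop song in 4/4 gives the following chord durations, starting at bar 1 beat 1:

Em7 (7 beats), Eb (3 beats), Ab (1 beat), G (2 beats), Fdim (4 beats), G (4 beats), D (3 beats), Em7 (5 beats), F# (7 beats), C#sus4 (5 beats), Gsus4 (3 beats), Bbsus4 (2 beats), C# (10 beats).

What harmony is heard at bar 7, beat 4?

Beat 4 of bar 7 is beat (7−1)×4 + 4 = 28 overall.
Running totals: Em7 ends at 7, Eb ends at 10, Ab ends at 11, G ends at 13, Fdim ends at 17, G ends at 21, D ends at 24, Em7 ends at 29.
Beat 28 falls within Em7.

Em7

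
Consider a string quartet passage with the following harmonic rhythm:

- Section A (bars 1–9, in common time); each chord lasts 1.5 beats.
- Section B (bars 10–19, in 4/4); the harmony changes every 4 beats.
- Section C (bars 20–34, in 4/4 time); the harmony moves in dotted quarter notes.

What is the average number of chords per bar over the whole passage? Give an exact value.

37/17 chords per bar

A: 9 × 4 = 36 beats ÷ 1.5 = 24 chords.
B: 10 × 4 = 40 beats ÷ 4 = 10 chords.
C: 15 × 4 = 60 beats ÷ 1.5 = 40 chords.
Overall: 74 chords over 34 bars → 74/34 = 37/17 chords per bar.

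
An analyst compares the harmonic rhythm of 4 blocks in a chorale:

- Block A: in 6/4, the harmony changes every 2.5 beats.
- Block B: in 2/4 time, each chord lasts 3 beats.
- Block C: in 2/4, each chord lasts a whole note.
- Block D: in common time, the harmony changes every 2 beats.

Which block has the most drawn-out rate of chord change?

A: 6 beats/bar ÷ 2.5 beats/chord = 2.4 chords/bar.
B: 2 beats/bar ÷ 3 beats/chord = 2/3 chords/bar.
C: 2 beats/bar ÷ 4 beats/chord = 0.5 chords/bar.
D: 4 beats/bar ÷ 2 beats/chord = 2 chords/bar.
Slowest is C at 0.5 chords/bar.

Block C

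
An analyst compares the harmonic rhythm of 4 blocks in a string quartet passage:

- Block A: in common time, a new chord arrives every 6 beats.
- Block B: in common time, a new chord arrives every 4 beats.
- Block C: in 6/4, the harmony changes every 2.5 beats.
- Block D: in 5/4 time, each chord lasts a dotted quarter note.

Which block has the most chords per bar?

A: each chord is 6 beats in 4/4, so 2/3 per bar.
B: each chord is 4 beats in 4/4, so 1 per bar.
C: each chord is 2.5 beats in 6/4, so 2.4 per bar.
D: each chord is 1.5 beats in 5/4, so 10/3 per bar.
Fastest is D at 10/3 chords/bar.

Block D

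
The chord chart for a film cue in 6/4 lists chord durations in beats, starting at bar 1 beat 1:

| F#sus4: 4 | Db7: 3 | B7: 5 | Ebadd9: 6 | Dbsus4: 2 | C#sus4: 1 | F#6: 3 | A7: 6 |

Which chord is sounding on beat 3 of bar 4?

C#sus4

Beat 3 of bar 4 is beat (4−1)×6 + 3 = 21 overall.
Running totals: F#sus4 ends at 4, Db7 ends at 7, B7 ends at 12, Ebadd9 ends at 18, Dbsus4 ends at 20, C#sus4 ends at 21.
Beat 21 falls within C#sus4.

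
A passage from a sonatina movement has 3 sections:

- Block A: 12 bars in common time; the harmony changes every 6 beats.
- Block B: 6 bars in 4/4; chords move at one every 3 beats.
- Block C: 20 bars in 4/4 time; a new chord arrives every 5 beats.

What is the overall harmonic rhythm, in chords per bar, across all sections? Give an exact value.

A: 12 × 4 = 48 beats ÷ 6 = 8 chords.
B: 6 × 4 = 24 beats ÷ 3 = 8 chords.
C: 20 × 4 = 80 beats ÷ 5 = 16 chords.
Overall: 32 chords over 38 bars → 32/38 = 16/19 chords per bar.

16/19 chords per bar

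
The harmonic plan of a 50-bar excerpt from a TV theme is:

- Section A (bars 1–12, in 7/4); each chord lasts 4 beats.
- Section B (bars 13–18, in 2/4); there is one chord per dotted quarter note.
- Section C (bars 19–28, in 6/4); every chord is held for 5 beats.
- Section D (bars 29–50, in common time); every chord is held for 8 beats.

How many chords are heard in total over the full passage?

52 chords

A: 12 bars × 7 beats = 84 beats; 4 beats/chord → 21 chords.
B: 6 bars × 2 beats = 12 beats; 1.5 beats/chord → 8 chords.
C: 10 bars × 6 beats = 60 beats; 5 beats/chord → 12 chords.
D: 22 bars × 4 beats = 88 beats; 8 beats/chord → 11 chords.
Total: 21 + 8 + 12 + 11 = 52.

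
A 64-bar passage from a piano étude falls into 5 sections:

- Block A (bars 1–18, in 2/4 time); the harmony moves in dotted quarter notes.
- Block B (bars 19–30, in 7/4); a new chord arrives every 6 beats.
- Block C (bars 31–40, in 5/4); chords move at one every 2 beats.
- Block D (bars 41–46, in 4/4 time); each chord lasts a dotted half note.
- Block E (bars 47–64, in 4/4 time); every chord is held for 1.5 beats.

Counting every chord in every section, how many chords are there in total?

A: 18·2 = 36 beats, 36/1.5 = 24 chords.
B: 12·7 = 84 beats, 84/6 = 14 chords.
C: 10·5 = 50 beats, 50/2 = 25 chords.
D: 6·4 = 24 beats, 24/3 = 8 chords.
E: 18·4 = 72 beats, 72/1.5 = 48 chords.
Total: 24 + 14 + 25 + 8 + 48 = 119.

119 chords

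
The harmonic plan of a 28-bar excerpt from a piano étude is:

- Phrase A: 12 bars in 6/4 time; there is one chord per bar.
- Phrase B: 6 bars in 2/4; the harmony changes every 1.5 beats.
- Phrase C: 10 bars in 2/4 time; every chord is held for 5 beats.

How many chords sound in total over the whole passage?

A: 12·6 = 72 beats, 72/6 = 12 chords.
B: 6·2 = 12 beats, 12/1.5 = 8 chords.
C: 10·2 = 20 beats, 20/5 = 4 chords.
Total: 12 + 8 + 4 = 24.

24 chords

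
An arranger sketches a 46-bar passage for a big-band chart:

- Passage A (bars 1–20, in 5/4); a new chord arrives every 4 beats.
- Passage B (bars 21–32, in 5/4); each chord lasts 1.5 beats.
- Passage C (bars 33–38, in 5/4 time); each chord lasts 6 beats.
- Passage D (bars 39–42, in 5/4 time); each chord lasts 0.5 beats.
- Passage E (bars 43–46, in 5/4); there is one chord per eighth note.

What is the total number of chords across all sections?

150 chords

A has 100 beats and chords last 4 each, so 25 chords.
B has 60 beats and chords last 1.5 each, so 40 chords.
C has 30 beats and chords last 6 each, so 5 chords.
D has 20 beats and chords last 0.5 each, so 40 chords.
E has 20 beats and chords last 0.5 each, so 40 chords.
Total: 25 + 40 + 5 + 40 + 40 = 150.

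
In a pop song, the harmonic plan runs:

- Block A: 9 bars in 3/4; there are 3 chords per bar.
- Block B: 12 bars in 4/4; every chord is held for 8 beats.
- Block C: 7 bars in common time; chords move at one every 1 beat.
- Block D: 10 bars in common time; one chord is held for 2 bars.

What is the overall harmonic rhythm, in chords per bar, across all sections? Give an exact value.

A: 9 × 3 = 27 beats ÷ 1 = 27 chords.
B: 12 × 4 = 48 beats ÷ 8 = 6 chords.
C: 7 × 4 = 28 beats ÷ 1 = 28 chords.
D: 10 × 4 = 40 beats ÷ 8 = 5 chords.
Overall: 66 chords over 38 bars → 66/38 = 33/19 chords per bar.

33/19 chords per bar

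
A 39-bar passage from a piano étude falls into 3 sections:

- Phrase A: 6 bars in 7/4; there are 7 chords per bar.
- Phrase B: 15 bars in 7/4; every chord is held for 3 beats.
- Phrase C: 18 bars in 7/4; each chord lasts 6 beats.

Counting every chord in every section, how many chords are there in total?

98 chords

A: 6·7 = 42 beats, 42/1 = 42 chords.
B: 15·7 = 105 beats, 105/3 = 35 chords.
C: 18·7 = 126 beats, 126/6 = 21 chords.
Total: 42 + 35 + 21 = 98.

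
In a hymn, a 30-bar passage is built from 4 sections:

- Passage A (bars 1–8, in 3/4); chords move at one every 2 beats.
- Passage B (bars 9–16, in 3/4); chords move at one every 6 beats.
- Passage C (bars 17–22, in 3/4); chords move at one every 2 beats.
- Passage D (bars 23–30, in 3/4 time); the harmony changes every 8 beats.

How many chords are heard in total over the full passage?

28 chords

A: 8 bars × 3 beats = 24 beats; 2 beats/chord → 12 chords.
B: 8 bars × 3 beats = 24 beats; 6 beats/chord → 4 chords.
C: 6 bars × 3 beats = 18 beats; 2 beats/chord → 9 chords.
D: 8 bars × 3 beats = 24 beats; 8 beats/chord → 3 chords.
Total: 12 + 4 + 9 + 3 = 28.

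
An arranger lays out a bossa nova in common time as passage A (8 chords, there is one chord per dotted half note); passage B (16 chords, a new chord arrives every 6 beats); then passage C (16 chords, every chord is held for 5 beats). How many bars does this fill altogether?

50 bars

A: 8 × 3 = 24 beats = 6 bars.
B: 16 × 6 = 96 beats = 24 bars.
C: 16 × 5 = 80 beats = 20 bars.
Total: 6 + 24 + 20 = 50 bars.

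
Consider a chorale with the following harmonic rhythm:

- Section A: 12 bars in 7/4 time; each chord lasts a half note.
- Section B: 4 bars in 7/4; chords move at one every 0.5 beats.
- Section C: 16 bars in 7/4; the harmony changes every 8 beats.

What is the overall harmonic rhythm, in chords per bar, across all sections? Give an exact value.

3.5 chords per bar

A: 12 bars of 7 beats is 84 beats; at 2 beats each that's 42 chords.
B: 4 bars of 7 beats is 28 beats; at 0.5 beats each that's 56 chords.
C: 16 bars of 7 beats is 112 beats; at 8 beats each that's 14 chords.
Overall: 112 chords over 32 bars → 112/32 = 3.5 chords per bar.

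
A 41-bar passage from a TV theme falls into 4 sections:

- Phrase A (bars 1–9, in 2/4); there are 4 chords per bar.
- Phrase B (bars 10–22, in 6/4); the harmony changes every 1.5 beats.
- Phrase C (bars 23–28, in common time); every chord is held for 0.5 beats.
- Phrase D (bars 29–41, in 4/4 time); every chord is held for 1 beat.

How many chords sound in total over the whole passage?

A has 18 beats and chords last 0.5 each, so 36 chords.
B has 78 beats and chords last 1.5 each, so 52 chords.
C has 24 beats and chords last 0.5 each, so 48 chords.
D has 52 beats and chords last 1 each, so 52 chords.
Total: 36 + 52 + 48 + 52 = 188.

188 chords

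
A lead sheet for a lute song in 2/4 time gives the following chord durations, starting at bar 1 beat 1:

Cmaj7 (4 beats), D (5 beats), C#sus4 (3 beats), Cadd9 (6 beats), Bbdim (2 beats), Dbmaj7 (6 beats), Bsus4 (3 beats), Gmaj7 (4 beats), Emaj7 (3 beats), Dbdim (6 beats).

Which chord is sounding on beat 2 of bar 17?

Emaj7

Beat 2 of bar 17 is beat (17−1)×2 + 2 = 34 overall.
Running totals: Cmaj7 ends at 4, D ends at 9, C#sus4 ends at 12, Cadd9 ends at 18, Bbdim ends at 20, Dbmaj7 ends at 26, Bsus4 ends at 29, Gmaj7 ends at 33, Emaj7 ends at 36.
Beat 34 falls within Emaj7.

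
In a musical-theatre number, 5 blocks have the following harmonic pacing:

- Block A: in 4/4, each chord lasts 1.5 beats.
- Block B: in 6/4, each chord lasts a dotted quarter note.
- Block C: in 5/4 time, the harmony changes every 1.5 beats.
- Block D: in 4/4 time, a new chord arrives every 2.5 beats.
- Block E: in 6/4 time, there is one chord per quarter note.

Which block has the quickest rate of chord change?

Block E

A: 4 beats/bar ÷ 1.5 beats/chord = 8/3 chords/bar.
B: 6 beats/bar ÷ 1.5 beats/chord = 4 chords/bar.
C: 5 beats/bar ÷ 1.5 beats/chord = 10/3 chords/bar.
D: 4 beats/bar ÷ 2.5 beats/chord = 1.6 chords/bar.
E: 6 beats/bar ÷ 1 beat/chord = 6 chords/bar.
Fastest is E at 6 chords/bar.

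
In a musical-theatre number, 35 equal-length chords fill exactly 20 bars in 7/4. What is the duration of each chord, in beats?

4 beats

20 bars × 7 beats/bar = 140 beats total.
140 beats ÷ 35 chords = 4 beats per chord.
(That is a whole note.)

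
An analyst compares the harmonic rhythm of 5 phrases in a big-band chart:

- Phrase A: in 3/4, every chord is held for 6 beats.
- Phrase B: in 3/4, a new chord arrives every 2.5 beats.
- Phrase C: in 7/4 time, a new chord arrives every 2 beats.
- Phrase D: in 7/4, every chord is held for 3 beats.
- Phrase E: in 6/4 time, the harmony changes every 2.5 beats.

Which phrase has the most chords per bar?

Phrase C

A: 3/6 = 0.5 chords/bar.
B: 3/2.5 = 1.2 chords/bar.
C: 7/2 = 3.5 chords/bar.
D: 7/3 = 7/3 chords/bar.
E: 6/2.5 = 2.4 chords/bar.
Fastest is C at 3.5 chords/bar.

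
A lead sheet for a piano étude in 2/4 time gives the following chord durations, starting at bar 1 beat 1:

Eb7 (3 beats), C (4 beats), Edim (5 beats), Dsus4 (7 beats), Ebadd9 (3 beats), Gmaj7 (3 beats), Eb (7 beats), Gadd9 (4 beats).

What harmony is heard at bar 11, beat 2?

Ebadd9

Beat 2 of bar 11 is beat (11−1)×2 + 2 = 22 overall.
Running totals: Eb7 ends at 3, C ends at 7, Edim ends at 12, Dsus4 ends at 19, Ebadd9 ends at 22.
Beat 22 falls within Ebadd9.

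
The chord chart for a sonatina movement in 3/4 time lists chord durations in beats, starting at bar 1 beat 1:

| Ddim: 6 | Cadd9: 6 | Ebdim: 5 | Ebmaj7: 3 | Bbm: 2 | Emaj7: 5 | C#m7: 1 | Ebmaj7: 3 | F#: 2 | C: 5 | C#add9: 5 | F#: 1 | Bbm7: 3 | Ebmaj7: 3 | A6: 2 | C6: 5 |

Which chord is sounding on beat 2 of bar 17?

Ebmaj7

Beat 2 of bar 17 is beat (17−1)×3 + 2 = 50 overall.
Running totals: Ddim ends at 6, Cadd9 ends at 12, Ebdim ends at 17, Ebmaj7 ends at 20, Bbm ends at 22, Emaj7 ends at 27, C#m7 ends at 28, Ebmaj7 ends at 31, F# ends at 33, C ends at 38, C#add9 ends at 43, F# ends at 44, Bbm7 ends at 47, Ebmaj7 ends at 50.
Beat 50 falls within Ebmaj7.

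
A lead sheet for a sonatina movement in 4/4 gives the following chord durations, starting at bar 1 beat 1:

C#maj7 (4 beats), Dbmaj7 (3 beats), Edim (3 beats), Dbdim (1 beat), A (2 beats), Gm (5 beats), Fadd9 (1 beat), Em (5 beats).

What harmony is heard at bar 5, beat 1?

Gm

Beat 1 of bar 5 is beat (5−1)×4 + 1 = 17 overall.
Running totals: C#maj7 ends at 4, Dbmaj7 ends at 7, Edim ends at 10, Dbdim ends at 11, A ends at 13, Gm ends at 18.
Beat 17 falls within Gm.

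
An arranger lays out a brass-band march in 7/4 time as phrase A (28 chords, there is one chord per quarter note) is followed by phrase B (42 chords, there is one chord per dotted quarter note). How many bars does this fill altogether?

13 bars

A: 28 × 1 = 28 beats = 4 bars.
B: 42 × 1.5 = 63 beats = 9 bars.
Total: 4 + 9 = 13 bars.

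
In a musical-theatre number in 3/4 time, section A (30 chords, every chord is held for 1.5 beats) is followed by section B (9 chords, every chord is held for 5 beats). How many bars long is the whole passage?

30 bars

A: 30 × 1.5 = 45 beats = 15 bars.
B: 9 × 5 = 45 beats = 15 bars.
Total: 15 + 15 = 30 bars.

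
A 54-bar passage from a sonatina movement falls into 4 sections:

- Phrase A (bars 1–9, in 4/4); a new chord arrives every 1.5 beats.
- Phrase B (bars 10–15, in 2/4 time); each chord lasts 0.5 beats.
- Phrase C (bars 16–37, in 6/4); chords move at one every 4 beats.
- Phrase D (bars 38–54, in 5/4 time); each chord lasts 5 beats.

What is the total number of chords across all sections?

98 chords

A: 9·4 = 36 beats, 36/1.5 = 24 chords.
B: 6·2 = 12 beats, 12/0.5 = 24 chords.
C: 22·6 = 132 beats, 132/4 = 33 chords.
D: 17·5 = 85 beats, 85/5 = 17 chords.
Total: 24 + 24 + 33 + 17 = 98.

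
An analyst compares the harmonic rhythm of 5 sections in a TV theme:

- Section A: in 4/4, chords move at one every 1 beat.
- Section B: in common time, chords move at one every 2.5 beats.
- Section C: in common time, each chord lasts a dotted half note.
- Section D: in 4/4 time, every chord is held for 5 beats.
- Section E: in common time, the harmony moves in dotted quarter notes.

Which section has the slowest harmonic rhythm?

A: 4 beats/bar ÷ 1 beat/chord = 4 chords/bar.
B: 4 beats/bar ÷ 2.5 beats/chord = 1.6 chords/bar.
C: 4 beats/bar ÷ 3 beats/chord = 4/3 chords/bar.
D: 4 beats/bar ÷ 5 beats/chord = 0.8 chords/bar.
E: 4 beats/bar ÷ 1.5 beats/chord = 8/3 chords/bar.
Slowest is D at 0.8 chords/bar.

Section D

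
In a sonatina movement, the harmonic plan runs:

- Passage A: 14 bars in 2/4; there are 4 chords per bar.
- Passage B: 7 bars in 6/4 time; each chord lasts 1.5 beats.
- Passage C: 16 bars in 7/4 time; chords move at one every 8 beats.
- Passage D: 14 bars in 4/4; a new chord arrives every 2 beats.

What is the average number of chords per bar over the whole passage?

42/17 chords per bar

A: 14 bars of 2 beats is 28 beats; at 0.5 beats each that's 56 chords.
B: 7 bars of 6 beats is 42 beats; at 1.5 beats each that's 28 chords.
C: 16 bars of 7 beats is 112 beats; at 8 beats each that's 14 chords.
D: 14 bars of 4 beats is 56 beats; at 2 beats each that's 28 chords.
Overall: 126 chords over 51 bars → 126/51 = 42/17 chords per bar.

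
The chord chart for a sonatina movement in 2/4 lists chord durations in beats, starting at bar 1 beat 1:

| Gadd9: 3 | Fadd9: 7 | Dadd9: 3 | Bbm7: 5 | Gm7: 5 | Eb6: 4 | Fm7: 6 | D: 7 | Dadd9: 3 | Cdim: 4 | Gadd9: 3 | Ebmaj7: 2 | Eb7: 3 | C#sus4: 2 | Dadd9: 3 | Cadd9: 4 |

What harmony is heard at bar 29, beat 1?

Beat 1 of bar 29 is beat (29−1)×2 + 1 = 57 overall.
Running totals: Gadd9 ends at 3, Fadd9 ends at 10, Dadd9 ends at 13, Bbm7 ends at 18, Gm7 ends at 23, Eb6 ends at 27, Fm7 ends at 33, D ends at 40, Dadd9 ends at 43, Cdim ends at 47, Gadd9 ends at 50, Ebmaj7 ends at 52, Eb7 ends at 55, C#sus4 ends at 57.
Beat 57 falls within C#sus4.

C#sus4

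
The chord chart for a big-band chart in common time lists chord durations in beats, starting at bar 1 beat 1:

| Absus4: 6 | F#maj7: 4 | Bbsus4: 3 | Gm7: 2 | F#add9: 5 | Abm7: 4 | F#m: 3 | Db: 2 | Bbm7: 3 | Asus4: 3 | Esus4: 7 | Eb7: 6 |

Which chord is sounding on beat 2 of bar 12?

Beat 2 of bar 12 is beat (12−1)×4 + 2 = 46 overall.
Running totals: Absus4 ends at 6, F#maj7 ends at 10, Bbsus4 ends at 13, Gm7 ends at 15, F#add9 ends at 20, Abm7 ends at 24, F#m ends at 27, Db ends at 29, Bbm7 ends at 32, Asus4 ends at 35, Esus4 ends at 42, Eb7 ends at 48.
Beat 46 falls within Eb7.

Eb7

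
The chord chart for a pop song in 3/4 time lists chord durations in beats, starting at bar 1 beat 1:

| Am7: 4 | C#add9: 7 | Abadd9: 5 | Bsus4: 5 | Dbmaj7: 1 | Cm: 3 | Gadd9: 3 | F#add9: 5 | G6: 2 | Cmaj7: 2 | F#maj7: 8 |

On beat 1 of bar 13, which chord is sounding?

Beat 1 of bar 13 is beat (13−1)×3 + 1 = 37 overall.
Running totals: Am7 ends at 4, C#add9 ends at 11, Abadd9 ends at 16, Bsus4 ends at 21, Dbmaj7 ends at 22, Cm ends at 25, Gadd9 ends at 28, F#add9 ends at 33, G6 ends at 35, Cmaj7 ends at 37.
Beat 37 falls within Cmaj7.

Cmaj7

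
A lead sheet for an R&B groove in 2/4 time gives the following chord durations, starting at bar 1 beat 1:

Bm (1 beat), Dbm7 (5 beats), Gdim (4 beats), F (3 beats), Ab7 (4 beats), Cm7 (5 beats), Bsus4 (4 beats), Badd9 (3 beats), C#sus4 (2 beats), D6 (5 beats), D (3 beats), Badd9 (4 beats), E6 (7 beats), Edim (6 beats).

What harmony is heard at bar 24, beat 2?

E6

Beat 2 of bar 24 is beat (24−1)×2 + 2 = 48 overall.
Running totals: Bm ends at 1, Dbm7 ends at 6, Gdim ends at 10, F ends at 13, Ab7 ends at 17, Cm7 ends at 22, Bsus4 ends at 26, Badd9 ends at 29, C#sus4 ends at 31, D6 ends at 36, D ends at 39, Badd9 ends at 43, E6 ends at 50.
Beat 48 falls within E6.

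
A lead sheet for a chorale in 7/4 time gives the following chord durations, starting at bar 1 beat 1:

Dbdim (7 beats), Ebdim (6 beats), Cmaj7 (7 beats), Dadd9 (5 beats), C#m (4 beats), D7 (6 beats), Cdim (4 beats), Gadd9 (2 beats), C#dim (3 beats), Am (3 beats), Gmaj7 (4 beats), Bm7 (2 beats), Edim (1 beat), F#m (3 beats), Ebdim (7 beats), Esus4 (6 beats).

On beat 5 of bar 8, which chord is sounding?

Beat 5 of bar 8 is beat (8−1)×7 + 5 = 54 overall.
Running totals: Dbdim ends at 7, Ebdim ends at 13, Cmaj7 ends at 20, Dadd9 ends at 25, C#m ends at 29, D7 ends at 35, Cdim ends at 39, Gadd9 ends at 41, C#dim ends at 44, Am ends at 47, Gmaj7 ends at 51, Bm7 ends at 53, Edim ends at 54.
Beat 54 falls within Edim.

Edim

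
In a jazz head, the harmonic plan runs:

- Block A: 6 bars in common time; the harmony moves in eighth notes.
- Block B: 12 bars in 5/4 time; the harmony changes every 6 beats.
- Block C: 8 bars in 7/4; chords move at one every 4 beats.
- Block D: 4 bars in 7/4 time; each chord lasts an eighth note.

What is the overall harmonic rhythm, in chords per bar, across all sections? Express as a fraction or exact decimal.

64/15 chords per bar

A: 6 bars of 4 beats is 24 beats; at 0.5 beats each that's 48 chords.
B: 12 bars of 5 beats is 60 beats; at 6 beats each that's 10 chords.
C: 8 bars of 7 beats is 56 beats; at 4 beats each that's 14 chords.
D: 4 bars of 7 beats is 28 beats; at 0.5 beats each that's 56 chords.
Overall: 128 chords over 30 bars → 128/30 = 64/15 chords per bar.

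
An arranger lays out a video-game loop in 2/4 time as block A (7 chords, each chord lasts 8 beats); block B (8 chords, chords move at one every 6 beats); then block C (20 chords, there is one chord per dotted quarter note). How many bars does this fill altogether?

67 bars

A: 7 × 8 = 56 beats = 28 bars.
B: 8 × 6 = 48 beats = 24 bars.
C: 20 × 1.5 = 30 beats = 15 bars.
Total: 28 + 24 + 15 = 67 bars.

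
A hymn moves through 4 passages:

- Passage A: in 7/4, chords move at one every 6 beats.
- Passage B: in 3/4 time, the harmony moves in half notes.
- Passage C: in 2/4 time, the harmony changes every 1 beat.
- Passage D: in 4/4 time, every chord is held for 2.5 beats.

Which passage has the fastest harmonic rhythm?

A: each chord is 6 beats in 7/4, so 7/6 per bar.
B: each chord is 2 beats in 3/4, so 1.5 per bar.
C: each chord is 1 beat in 2/4, so 2 per bar.
D: each chord is 2.5 beats in 4/4, so 1.6 per bar.
Fastest is C at 2 chords/bar.

Passage C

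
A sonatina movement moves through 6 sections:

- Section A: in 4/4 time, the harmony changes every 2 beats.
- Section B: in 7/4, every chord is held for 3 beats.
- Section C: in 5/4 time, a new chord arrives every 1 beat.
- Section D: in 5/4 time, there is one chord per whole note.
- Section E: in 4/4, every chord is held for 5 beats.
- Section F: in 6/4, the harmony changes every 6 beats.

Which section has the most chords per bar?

Section C

A: 4/2 = 2 chords/bar.
B: 7/3 = 7/3 chords/bar.
C: 5/1 = 5 chords/bar.
D: 5/4 = 1.25 chords/bar.
E: 4/5 = 0.8 chords/bar.
F: 6/6 = 1 chord/bar.
Fastest is C at 5 chords/bar.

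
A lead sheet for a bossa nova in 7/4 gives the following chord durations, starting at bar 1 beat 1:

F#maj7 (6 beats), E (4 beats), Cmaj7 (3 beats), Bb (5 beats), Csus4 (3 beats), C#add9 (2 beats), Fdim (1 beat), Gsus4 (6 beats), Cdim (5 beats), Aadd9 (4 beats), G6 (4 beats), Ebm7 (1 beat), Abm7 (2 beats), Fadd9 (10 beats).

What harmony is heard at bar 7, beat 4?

Abm7

Beat 4 of bar 7 is beat (7−1)×7 + 4 = 46 overall.
Running totals: F#maj7 ends at 6, E ends at 10, Cmaj7 ends at 13, Bb ends at 18, Csus4 ends at 21, C#add9 ends at 23, Fdim ends at 24, Gsus4 ends at 30, Cdim ends at 35, Aadd9 ends at 39, G6 ends at 43, Ebm7 ends at 44, Abm7 ends at 46.
Beat 46 falls within Abm7.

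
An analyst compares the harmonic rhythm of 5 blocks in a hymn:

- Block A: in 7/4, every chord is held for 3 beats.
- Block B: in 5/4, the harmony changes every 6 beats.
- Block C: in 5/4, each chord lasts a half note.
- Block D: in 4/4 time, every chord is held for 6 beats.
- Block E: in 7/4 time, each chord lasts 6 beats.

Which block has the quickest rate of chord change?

Block C

A: 7/3 = 7/3 chords/bar.
B: 5/6 = 5/6 chords/bar.
C: 5/2 = 2.5 chords/bar.
D: 4/6 = 2/3 chords/bar.
E: 7/6 = 7/6 chords/bar.
Fastest is C at 2.5 chords/bar.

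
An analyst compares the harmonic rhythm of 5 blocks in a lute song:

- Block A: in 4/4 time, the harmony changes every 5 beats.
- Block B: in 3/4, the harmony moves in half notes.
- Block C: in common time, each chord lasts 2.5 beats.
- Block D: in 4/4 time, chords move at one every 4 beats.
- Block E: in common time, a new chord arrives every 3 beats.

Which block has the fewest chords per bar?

Block A

A: each chord is 5 beats in 4/4, so 0.8 per bar.
B: each chord is 2 beats in 3/4, so 1.5 per bar.
C: each chord is 2.5 beats in 4/4, so 1.6 per bar.
D: each chord is 4 beats in 4/4, so 1 per bar.
E: each chord is 3 beats in 4/4, so 4/3 per bar.
Slowest is A at 0.8 chords/bar.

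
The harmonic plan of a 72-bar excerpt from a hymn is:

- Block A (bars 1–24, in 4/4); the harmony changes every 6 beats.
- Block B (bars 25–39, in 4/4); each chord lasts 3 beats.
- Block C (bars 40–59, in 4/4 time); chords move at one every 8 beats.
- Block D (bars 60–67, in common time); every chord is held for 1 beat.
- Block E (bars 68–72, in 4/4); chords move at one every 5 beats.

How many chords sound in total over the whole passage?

82 chords

A: 24·4 = 96 beats, 96/6 = 16 chords.
B: 15·4 = 60 beats, 60/3 = 20 chords.
C: 20·4 = 80 beats, 80/8 = 10 chords.
D: 8·4 = 32 beats, 32/1 = 32 chords.
E: 5·4 = 20 beats, 20/5 = 4 chords.
Total: 16 + 20 + 10 + 32 + 4 = 82.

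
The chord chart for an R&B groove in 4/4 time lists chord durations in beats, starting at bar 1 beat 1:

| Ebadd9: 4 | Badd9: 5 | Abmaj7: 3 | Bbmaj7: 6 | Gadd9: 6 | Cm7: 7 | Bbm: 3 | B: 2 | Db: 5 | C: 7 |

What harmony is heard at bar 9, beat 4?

B

Beat 4 of bar 9 is beat (9−1)×4 + 4 = 36 overall.
Running totals: Ebadd9 ends at 4, Badd9 ends at 9, Abmaj7 ends at 12, Bbmaj7 ends at 18, Gadd9 ends at 24, Cm7 ends at 31, Bbm ends at 34, B ends at 36.
Beat 36 falls within B.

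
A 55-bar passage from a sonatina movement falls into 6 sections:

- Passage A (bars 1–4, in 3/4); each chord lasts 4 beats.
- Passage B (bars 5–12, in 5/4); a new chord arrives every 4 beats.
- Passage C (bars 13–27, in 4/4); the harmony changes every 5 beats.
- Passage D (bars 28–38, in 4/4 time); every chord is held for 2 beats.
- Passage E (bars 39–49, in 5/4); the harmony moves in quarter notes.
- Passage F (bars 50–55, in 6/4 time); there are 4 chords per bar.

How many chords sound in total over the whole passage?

126 chords

A has 12 beats and chords last 4 each, so 3 chords.
B has 40 beats and chords last 4 each, so 10 chords.
C has 60 beats and chords last 5 each, so 12 chords.
D has 44 beats and chords last 2 each, so 22 chords.
E has 55 beats and chords last 1 each, so 55 chords.
F has 36 beats and chords last 1.5 each, so 24 chords.
Total: 3 + 10 + 12 + 22 + 55 + 24 = 126.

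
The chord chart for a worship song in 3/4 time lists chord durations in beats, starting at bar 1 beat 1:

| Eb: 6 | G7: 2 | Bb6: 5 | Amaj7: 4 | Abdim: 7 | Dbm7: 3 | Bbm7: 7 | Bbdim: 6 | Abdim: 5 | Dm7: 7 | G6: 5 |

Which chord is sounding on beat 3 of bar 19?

Beat 3 of bar 19 is beat (19−1)×3 + 3 = 57 overall.
Running totals: Eb ends at 6, G7 ends at 8, Bb6 ends at 13, Amaj7 ends at 17, Abdim ends at 24, Dbm7 ends at 27, Bbm7 ends at 34, Bbdim ends at 40, Abdim ends at 45, Dm7 ends at 52, G6 ends at 57.
Beat 57 falls within G6.

G6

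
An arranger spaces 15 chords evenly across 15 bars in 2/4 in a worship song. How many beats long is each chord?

15 bars × 2 beats/bar = 30 beats total.
30 beats ÷ 15 chords = 2 beats per chord.
(That is a half note.)

2 beats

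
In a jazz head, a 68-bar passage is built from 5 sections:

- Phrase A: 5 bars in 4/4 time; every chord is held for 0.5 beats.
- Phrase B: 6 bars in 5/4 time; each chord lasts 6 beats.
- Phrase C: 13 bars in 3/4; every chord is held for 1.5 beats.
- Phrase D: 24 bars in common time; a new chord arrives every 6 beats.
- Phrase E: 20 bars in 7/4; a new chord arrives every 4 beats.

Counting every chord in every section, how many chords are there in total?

A: 5 bars × 4 beats = 20 beats; 0.5 beats/chord → 40 chords.
B: 6 bars × 5 beats = 30 beats; 6 beats/chord → 5 chords.
C: 13 bars × 3 beats = 39 beats; 1.5 beats/chord → 26 chords.
D: 24 bars × 4 beats = 96 beats; 6 beats/chord → 16 chords.
E: 20 bars × 7 beats = 140 beats; 4 beats/chord → 35 chords.
Total: 40 + 5 + 26 + 16 + 35 = 122.

122 chords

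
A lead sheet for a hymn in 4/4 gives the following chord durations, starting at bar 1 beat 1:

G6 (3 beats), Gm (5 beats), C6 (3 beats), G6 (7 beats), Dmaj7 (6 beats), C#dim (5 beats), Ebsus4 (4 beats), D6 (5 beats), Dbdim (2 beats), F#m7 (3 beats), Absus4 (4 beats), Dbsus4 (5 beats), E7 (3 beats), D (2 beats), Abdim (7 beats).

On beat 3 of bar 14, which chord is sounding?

Beat 3 of bar 14 is beat (14−1)×4 + 3 = 55 overall.
Running totals: G6 ends at 3, Gm ends at 8, C6 ends at 11, G6 ends at 18, Dmaj7 ends at 24, C#dim ends at 29, Ebsus4 ends at 33, D6 ends at 38, Dbdim ends at 40, F#m7 ends at 43, Absus4 ends at 47, Dbsus4 ends at 52, E7 ends at 55.
Beat 55 falls within E7.

E7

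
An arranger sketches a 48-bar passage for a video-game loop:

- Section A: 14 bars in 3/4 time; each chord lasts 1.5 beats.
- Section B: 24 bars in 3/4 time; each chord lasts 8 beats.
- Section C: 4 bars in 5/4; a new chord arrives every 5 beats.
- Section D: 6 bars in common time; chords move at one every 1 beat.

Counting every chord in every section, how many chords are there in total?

A: 14 bars × 3 beats = 42 beats; 1.5 beats/chord → 28 chords.
B: 24 bars × 3 beats = 72 beats; 8 beats/chord → 9 chords.
C: 4 bars × 5 beats = 20 beats; 5 beats/chord → 4 chords.
D: 6 bars × 4 beats = 24 beats; 1 beat/chord → 24 chords.
Total: 28 + 9 + 4 + 24 = 65.

65 chords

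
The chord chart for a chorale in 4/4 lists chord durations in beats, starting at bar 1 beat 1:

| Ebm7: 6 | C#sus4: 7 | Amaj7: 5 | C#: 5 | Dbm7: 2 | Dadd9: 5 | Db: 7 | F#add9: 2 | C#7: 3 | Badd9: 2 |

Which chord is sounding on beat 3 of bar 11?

Beat 3 of bar 11 is beat (11−1)×4 + 3 = 43 overall.
Running totals: Ebm7 ends at 6, C#sus4 ends at 13, Amaj7 ends at 18, C# ends at 23, Dbm7 ends at 25, Dadd9 ends at 30, Db ends at 37, F#add9 ends at 39, C#7 ends at 42, Badd9 ends at 44.
Beat 43 falls within Badd9.

Badd9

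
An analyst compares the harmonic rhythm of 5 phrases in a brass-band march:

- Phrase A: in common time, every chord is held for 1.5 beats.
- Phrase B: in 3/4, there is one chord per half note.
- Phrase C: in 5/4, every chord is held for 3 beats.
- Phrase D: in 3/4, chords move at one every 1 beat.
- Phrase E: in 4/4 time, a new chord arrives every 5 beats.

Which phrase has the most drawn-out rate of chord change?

A: 4/1.5 = 8/3 chords/bar.
B: 3/2 = 1.5 chords/bar.
C: 5/3 = 5/3 chords/bar.
D: 3/1 = 3 chords/bar.
E: 4/5 = 0.8 chords/bar.
Slowest is E at 0.8 chords/bar.

Phrase E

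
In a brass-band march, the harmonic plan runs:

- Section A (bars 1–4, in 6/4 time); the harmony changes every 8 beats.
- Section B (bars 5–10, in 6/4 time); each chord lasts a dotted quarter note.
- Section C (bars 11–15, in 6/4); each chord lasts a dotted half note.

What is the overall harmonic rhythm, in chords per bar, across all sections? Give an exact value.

A: 4 × 6 = 24 beats ÷ 8 = 3 chords.
B: 6 × 6 = 36 beats ÷ 1.5 = 24 chords.
C: 5 × 6 = 30 beats ÷ 3 = 10 chords.
Overall: 37 chords over 15 bars → 37/15 = 37/15 chords per bar.

37/15 chords per bar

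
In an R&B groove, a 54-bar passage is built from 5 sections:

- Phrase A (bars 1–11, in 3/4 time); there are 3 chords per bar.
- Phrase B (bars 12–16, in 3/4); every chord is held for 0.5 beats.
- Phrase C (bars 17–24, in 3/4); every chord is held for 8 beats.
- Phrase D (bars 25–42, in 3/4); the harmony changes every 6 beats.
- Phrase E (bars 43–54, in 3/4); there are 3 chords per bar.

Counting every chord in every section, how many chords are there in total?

A: 11·3 = 33 beats, 33/1 = 33 chords.
B: 5·3 = 15 beats, 15/0.5 = 30 chords.
C: 8·3 = 24 beats, 24/8 = 3 chords.
D: 18·3 = 54 beats, 54/6 = 9 chords.
E: 12·3 = 36 beats, 36/1 = 36 chords.
Total: 33 + 30 + 3 + 9 + 36 = 111.

111 chords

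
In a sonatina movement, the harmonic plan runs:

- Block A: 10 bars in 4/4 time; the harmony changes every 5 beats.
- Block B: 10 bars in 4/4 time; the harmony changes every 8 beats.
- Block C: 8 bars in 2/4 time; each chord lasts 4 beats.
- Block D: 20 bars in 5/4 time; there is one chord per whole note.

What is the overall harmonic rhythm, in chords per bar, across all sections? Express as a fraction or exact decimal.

0.875 chords per bar

A: 10 × 4 = 40 beats ÷ 5 = 8 chords.
B: 10 × 4 = 40 beats ÷ 8 = 5 chords.
C: 8 × 2 = 16 beats ÷ 4 = 4 chords.
D: 20 × 5 = 100 beats ÷ 4 = 25 chords.
Overall: 42 chords over 48 bars → 42/48 = 0.875 chords per bar.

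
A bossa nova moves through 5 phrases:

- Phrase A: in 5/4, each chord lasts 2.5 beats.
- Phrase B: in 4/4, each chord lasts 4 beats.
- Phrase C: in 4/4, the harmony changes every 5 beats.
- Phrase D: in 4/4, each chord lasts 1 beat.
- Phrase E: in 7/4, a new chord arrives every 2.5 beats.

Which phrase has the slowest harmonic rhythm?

A: each chord is 2.5 beats in 5/4, so 2 per bar.
B: each chord is 4 beats in 4/4, so 1 per bar.
C: each chord is 5 beats in 4/4, so 0.8 per bar.
D: each chord is 1 beat in 4/4, so 4 per bar.
E: each chord is 2.5 beats in 7/4, so 2.8 per bar.
Slowest is C at 0.8 chords/bar.

Phrase C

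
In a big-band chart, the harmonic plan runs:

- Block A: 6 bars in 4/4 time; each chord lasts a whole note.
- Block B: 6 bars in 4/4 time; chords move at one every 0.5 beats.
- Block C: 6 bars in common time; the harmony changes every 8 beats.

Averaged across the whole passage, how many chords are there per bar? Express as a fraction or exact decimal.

19/6 chords per bar

A: 6 × 4 = 24 beats ÷ 4 = 6 chords.
B: 6 × 4 = 24 beats ÷ 0.5 = 48 chords.
C: 6 × 4 = 24 beats ÷ 8 = 3 chords.
Overall: 57 chords over 18 bars → 57/18 = 19/6 chords per bar.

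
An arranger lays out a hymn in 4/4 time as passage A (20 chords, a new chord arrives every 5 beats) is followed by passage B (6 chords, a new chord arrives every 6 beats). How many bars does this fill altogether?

34 bars

A: 20 × 5 = 100 beats = 25 bars.
B: 6 × 6 = 36 beats = 9 bars.
Total: 25 + 9 = 34 bars.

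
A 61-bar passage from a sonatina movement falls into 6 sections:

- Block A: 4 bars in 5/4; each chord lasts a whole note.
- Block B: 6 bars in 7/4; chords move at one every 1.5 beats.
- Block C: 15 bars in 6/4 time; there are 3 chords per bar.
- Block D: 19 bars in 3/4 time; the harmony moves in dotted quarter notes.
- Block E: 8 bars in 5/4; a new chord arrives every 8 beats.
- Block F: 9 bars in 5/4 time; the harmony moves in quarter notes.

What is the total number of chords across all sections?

A: 4 bars × 5 beats = 20 beats; 4 beats/chord → 5 chords.
B: 6 bars × 7 beats = 42 beats; 1.5 beats/chord → 28 chords.
C: 15 bars × 6 beats = 90 beats; 2 beats/chord → 45 chords.
D: 19 bars × 3 beats = 57 beats; 1.5 beats/chord → 38 chords.
E: 8 bars × 5 beats = 40 beats; 8 beats/chord → 5 chords.
F: 9 bars × 5 beats = 45 beats; 1 beat/chord → 45 chords.
Total: 5 + 28 + 45 + 38 + 5 + 45 = 166.

166 chords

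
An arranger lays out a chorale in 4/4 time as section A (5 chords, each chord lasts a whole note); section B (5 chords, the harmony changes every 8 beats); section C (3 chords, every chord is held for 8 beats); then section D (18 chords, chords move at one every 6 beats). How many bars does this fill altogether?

48 bars

A: 5 × 4 = 20 beats = 5 bars.
B: 5 × 8 = 40 beats = 10 bars.
C: 3 × 8 = 24 beats = 6 bars.
D: 18 × 6 = 108 beats = 27 bars.
Total: 5 + 10 + 6 + 27 = 48 bars.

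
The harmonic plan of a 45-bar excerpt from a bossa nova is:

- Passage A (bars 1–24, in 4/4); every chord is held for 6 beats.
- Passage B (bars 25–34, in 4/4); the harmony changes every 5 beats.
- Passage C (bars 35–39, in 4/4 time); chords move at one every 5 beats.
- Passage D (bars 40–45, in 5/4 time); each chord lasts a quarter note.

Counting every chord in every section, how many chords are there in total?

58 chords

A has 96 beats and chords last 6 each, so 16 chords.
B has 40 beats and chords last 5 each, so 8 chords.
C has 20 beats and chords last 5 each, so 4 chords.
D has 30 beats and chords last 1 each, so 30 chords.
Total: 16 + 8 + 4 + 30 = 58.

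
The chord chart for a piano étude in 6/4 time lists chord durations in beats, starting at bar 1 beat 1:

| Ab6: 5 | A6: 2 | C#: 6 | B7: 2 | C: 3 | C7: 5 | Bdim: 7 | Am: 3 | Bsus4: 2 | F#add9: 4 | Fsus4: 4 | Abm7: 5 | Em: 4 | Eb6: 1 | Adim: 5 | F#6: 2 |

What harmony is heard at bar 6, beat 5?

Bsus4

Beat 5 of bar 6 is beat (6−1)×6 + 5 = 35 overall.
Running totals: Ab6 ends at 5, A6 ends at 7, C# ends at 13, B7 ends at 15, C ends at 18, C7 ends at 23, Bdim ends at 30, Am ends at 33, Bsus4 ends at 35.
Beat 35 falls within Bsus4.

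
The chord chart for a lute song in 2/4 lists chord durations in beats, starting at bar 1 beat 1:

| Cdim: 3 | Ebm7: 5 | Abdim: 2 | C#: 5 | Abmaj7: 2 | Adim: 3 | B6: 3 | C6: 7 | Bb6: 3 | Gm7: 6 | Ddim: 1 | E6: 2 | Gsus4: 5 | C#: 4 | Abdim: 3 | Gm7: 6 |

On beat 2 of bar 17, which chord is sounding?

Gm7

Beat 2 of bar 17 is beat (17−1)×2 + 2 = 34 overall.
Running totals: Cdim ends at 3, Ebm7 ends at 8, Abdim ends at 10, C# ends at 15, Abmaj7 ends at 17, Adim ends at 20, B6 ends at 23, C6 ends at 30, Bb6 ends at 33, Gm7 ends at 39.
Beat 34 falls within Gm7.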